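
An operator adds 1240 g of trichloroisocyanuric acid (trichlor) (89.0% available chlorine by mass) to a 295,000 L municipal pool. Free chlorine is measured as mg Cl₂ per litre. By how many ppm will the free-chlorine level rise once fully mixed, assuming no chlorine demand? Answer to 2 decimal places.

3.74 ppm

Available chlorine delivered: 1240 g × 0.89 = 1104 g as Cl₂.
Concentration rise: 1104 g / 295,000 L = 3.741 mg/L = 3.74 ppm.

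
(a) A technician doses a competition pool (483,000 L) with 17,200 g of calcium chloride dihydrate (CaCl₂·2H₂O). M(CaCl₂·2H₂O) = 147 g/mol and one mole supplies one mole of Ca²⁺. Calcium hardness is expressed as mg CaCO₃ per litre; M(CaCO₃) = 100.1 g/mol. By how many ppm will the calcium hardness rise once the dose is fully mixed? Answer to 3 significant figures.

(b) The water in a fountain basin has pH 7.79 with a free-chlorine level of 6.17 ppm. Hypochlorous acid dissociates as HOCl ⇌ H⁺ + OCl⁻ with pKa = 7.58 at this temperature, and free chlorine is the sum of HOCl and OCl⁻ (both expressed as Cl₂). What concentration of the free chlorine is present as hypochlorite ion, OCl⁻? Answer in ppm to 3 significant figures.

(a) Moles of Ca²⁺: 17,200 g ÷ 147 g/mol = 117 mol.
(a) As CaCO₃: 117 mol × 100.1 g/mol = 11,710 g.
(a) Rise: 11,710 g / 483,000 L × 1000 = 24.25 mg/L.

(b) [OCl⁻]/[HOCl] = 10^(pH − pKa) = 10^(7.79 − 7.58) = 10^0.21 = 1.622.
(b) Fraction as HOCl = 1 / (1 + 1.622) = 0.3814.
(b) OCl⁻ = (1 − 0.3814) × 6.17 ppm = 3.817 ppm.

(a) 24.2 ppm; (b) 3.82 ppm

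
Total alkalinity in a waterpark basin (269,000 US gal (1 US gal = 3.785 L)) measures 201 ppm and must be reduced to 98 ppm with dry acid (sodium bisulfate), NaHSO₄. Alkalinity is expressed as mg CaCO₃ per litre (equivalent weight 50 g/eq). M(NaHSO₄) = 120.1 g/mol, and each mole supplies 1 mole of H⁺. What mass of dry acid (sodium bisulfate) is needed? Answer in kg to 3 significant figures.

Volume: 269,000 US gal × 3.785 L/gal = 1,018,165 L.
Alkalinity to neutralize: (201 − 98) = 103 mg/L as CaCO₃ × 1,018,165 L = 104,900 g as CaCO₃.
Equivalents of H⁺ required: 104,900 ÷ 50 g/eq = 2097 eq = 2097 mol NaHSO₄.
Mass of NaHSO₄: 2097 × 120.1 = 251,900 g.

252 kg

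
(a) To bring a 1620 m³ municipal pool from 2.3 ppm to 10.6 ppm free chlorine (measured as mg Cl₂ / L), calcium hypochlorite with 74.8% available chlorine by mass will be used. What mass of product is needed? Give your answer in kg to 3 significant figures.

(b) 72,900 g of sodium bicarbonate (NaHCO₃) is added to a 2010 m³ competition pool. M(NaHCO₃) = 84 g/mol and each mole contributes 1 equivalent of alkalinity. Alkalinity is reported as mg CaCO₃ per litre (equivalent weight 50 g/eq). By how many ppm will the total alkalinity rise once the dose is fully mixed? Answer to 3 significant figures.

(a) Volume: 1620 m³ = 1,620,000 L.
(a) Chlorine deficit: 10.6 − 2.3 = 8.3 ppm = 8.3 mg/L as Cl₂.
(a) Cl₂ equivalent needed: 8.3 mg/L × 1,620,000 L = 13,450,000 mg = 13,450 g.
(a) Product at 74.8% available chlorine: 13,450 / 0.748 = 17,980 g.

(b) Volume: 2010 m³ = 2,010,000 L.
(b) Moles of NaHCO₃: 72,900 g ÷ 84 g/mol = 867.9 mol → 867.9 eq of alkalinity.
(b) As CaCO₃: 867.9 eq × 50 g/eq = 43,390 g.
(b) Rise: 43,390 g / 2,010,000 L × 1000 = 21.59 mg/L.

(a) 18.0 kg; (b) 21.6 ppm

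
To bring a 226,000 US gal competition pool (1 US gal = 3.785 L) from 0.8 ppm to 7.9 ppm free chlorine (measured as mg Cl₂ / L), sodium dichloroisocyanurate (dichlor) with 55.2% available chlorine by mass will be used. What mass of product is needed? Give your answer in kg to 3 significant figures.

Volume: 226,000 US gal × 3.785 L/gal = 855,410 L.
Chlorine deficit: 7.9 − 0.8 = 7.1 ppm = 7.1 mg/L as Cl₂.
Cl₂ equivalent needed: 7.1 mg/L × 855,410 L = 6,073,000 mg = 6073 g.
Product at 55.2% available chlorine: 6073 / 0.552 = 11,000 g.

11.0 kg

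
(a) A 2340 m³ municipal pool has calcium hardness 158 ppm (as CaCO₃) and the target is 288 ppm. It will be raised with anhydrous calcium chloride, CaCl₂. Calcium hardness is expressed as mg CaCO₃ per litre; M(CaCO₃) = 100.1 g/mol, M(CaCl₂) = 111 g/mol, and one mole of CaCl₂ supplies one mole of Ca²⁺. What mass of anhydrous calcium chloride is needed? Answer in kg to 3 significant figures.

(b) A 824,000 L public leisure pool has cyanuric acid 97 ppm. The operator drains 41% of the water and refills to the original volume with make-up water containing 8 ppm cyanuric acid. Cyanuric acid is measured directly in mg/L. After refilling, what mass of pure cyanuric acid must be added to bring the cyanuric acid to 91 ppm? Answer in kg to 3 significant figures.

(a) Volume: 2340 m³ = 2,340,000 L.
(a) Hardness to add: (288 − 158) = 130 mg/L as CaCO₃ × 2,340,000 L = 304,200 g as CaCO₃.
(a) Moles of Ca²⁺ (1 mol Ca²⁺ ≡ 1 mol CaCO₃): 304,200 / 100.1 g/mol = 3039 mol.
(a) Mass of CaCl₂: 3039 × 111 = 337,300 g.

(b) After draining 41% and refilling: 97 × 0.59 + 8 × 0.41 = 60.51 ppm.
(b) Deficit to target: 91 − 60.51 = 30.49 mg/L.
(b) Mass: 30.49 mg/L × 824,000 L = 25,120 g cyanuric acid.

(a) 337 kg; (b) 25.1 kg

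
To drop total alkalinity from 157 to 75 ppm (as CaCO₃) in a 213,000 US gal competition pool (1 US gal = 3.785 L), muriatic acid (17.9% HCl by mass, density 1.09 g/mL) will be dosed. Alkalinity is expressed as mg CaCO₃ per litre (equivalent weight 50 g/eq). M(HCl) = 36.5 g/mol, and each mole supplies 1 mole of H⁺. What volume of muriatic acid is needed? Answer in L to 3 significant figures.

Volume: 213,000 US gal × 3.785 L/gal = 806,205 L.
Alkalinity to neutralize: (157 − 75) = 82 mg/L as CaCO₃ × 806,205 L = 66,110 g as CaCO₃.
Equivalents of H⁺ required: 66,110 ÷ 50 g/eq = 1322 eq = 1322 mol HCl.
Mass of HCl: 1322 × 36.5 = 48,260 g.
Mass of 17.9% solution: 48,260 / 0.179 = 269,600 g.
Volume: 269,600 g ÷ 1.09 g/mL = 247,300 mL.

247 L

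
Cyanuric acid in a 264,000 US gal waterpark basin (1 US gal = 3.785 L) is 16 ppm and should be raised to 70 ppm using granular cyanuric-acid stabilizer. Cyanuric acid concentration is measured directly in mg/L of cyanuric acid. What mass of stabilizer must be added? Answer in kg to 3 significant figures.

54.0 kg

Volume: 264,000 US gal × 3.785 L/gal = 999,240 L.
CYA to add: (70 − 16) = 54 mg/L × 999,240 L = 53,960 g cyanuric acid.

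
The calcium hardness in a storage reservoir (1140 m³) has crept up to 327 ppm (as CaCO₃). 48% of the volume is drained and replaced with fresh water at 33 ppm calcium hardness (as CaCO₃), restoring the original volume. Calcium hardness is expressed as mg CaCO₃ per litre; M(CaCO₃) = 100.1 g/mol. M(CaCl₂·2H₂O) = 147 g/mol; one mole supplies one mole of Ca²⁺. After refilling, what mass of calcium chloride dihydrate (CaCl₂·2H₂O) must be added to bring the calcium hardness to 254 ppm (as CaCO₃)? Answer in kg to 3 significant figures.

114 kg

Volume: 1140 m³ = 1,140,000 L.
After draining 48% and refilling: 327 × 0.52 + 33 × 0.48 = 185.88 ppm.
Deficit to target: 254 − 185.88 = 68.12 mg/L.
As CaCO₃: 68.12 mg/L × 1,140,000 L = 77,660 g; ÷ 100.1 = 775.8 mol Ca²⁺.
Mass: 775.8 × 147 = 114,000 g.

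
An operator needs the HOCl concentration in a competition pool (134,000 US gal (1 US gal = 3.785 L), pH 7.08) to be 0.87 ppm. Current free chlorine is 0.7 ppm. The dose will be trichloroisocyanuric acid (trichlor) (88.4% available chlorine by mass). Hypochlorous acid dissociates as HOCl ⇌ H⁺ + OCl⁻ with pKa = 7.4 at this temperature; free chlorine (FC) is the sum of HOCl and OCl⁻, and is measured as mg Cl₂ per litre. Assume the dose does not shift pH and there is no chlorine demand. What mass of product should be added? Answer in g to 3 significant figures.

336 g

Volume: 134,000 US gal × 3.785 L/gal = 507,190 L.
[OCl⁻]/[HOCl] = 10^(pH − pKa) = 10^(7.08 − 7.4) = 0.4786; fraction as HOCl = 1/(1 + 0.4786) = 0.6763.
Free chlorine required for 0.87 ppm HOCl: 0.87 / 0.6763 = 1.286 ppm.
FC to add: 1.286 − 0.7 = 0.5864 mg/L as Cl₂.
Cl₂ equivalent: 0.5864 mg/L × 507,190 L = 297.4 g.
Product at 88.4% available Cl: 297.4 / 0.884 = 336.4 g.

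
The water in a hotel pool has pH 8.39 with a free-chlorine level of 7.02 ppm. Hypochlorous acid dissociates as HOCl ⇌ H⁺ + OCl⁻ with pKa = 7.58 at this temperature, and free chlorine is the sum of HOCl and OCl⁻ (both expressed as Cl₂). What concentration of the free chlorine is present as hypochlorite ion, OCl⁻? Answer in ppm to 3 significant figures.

6.08 ppm

[OCl⁻]/[HOCl] = 10^(pH − pKa) = 10^(8.39 − 7.58) = 10^0.81 = 6.457.
Fraction as HOCl = 1 / (1 + 6.457) = 0.1341.
OCl⁻ = (1 − 0.1341) × 7.02 ppm = 6.079 ppm.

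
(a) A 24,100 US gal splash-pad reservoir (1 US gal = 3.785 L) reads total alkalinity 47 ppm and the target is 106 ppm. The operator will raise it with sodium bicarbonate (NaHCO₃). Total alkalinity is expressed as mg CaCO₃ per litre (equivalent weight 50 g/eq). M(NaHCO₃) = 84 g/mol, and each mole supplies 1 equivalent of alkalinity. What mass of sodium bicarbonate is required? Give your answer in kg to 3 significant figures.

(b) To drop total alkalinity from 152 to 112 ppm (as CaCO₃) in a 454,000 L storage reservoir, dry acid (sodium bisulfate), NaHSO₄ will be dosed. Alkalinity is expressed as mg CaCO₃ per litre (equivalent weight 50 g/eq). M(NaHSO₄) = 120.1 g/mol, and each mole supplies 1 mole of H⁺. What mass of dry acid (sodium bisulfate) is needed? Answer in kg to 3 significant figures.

(a) 9.04 kg; (b) 43.6 kg

(a) Volume: 24,100 US gal × 3.785 L/gal = 91,218 L.
(a) Alkalinity to add: (106 − 47) = 59 mg/L as CaCO₃ × 91,218 L = 5382 g as CaCO₃.
(a) Equivalents: 5382 g ÷ 50 g/eq = 107.6 eq.
(a) NaHCO₃ supplies 1 eq per mole → 107.6 mol.
(a) Mass: 107.6 mol × 84 g/mol = 9042 g.

(b) Alkalinity to neutralize: (152 − 112) = 40 mg/L as CaCO₃ × 454,000 L = 18,160 g as CaCO₃.
(b) Equivalents of H⁺ required: 18,160 ÷ 50 g/eq = 363.2 eq = 363.2 mol NaHSO₄.
(b) Mass of NaHSO₄: 363.2 × 120.1 = 43,620 g.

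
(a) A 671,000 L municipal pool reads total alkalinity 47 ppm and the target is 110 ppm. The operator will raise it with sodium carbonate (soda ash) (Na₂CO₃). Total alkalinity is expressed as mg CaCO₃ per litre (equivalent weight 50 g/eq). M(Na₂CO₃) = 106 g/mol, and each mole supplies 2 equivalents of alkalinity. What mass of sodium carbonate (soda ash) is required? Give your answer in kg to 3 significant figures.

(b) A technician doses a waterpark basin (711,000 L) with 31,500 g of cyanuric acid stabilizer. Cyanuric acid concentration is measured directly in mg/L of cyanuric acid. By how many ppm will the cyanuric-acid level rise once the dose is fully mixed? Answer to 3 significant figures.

(a) Alkalinity to add: (110 − 47) = 63 mg/L as CaCO₃ × 671,000 L = 42,270 g as CaCO₃.
(a) Equivalents: 42,270 g ÷ 50 g/eq = 845.5 eq.
(a) Each mole of Na₂CO₃ supplies 2 eq, so 845.5 / 2 = 422.7 mol.
(a) Mass: 422.7 mol × 106 g/mol = 44,810 g.

(b) Rise: 31,500 g / 711,000 L × 1000 = 44.3 mg/L.

(a) 44.8 kg; (b) 44.3 ppm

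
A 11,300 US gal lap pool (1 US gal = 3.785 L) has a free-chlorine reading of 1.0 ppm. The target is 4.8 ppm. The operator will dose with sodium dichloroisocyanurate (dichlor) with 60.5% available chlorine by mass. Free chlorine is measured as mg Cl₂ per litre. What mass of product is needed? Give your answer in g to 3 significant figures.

Volume: 11,300 US gal × 3.785 L/gal = 42,770 L.
Chlorine deficit: 4.8 − 1.0 = 3.8 ppm = 3.8 mg/L as Cl₂.
Cl₂ equivalent needed: 3.8 mg/L × 42,770 L = 162,500 mg = 162.5 g.
Product at 60.5% available chlorine: 162.5 / 0.605 = 268.6 g.

269 g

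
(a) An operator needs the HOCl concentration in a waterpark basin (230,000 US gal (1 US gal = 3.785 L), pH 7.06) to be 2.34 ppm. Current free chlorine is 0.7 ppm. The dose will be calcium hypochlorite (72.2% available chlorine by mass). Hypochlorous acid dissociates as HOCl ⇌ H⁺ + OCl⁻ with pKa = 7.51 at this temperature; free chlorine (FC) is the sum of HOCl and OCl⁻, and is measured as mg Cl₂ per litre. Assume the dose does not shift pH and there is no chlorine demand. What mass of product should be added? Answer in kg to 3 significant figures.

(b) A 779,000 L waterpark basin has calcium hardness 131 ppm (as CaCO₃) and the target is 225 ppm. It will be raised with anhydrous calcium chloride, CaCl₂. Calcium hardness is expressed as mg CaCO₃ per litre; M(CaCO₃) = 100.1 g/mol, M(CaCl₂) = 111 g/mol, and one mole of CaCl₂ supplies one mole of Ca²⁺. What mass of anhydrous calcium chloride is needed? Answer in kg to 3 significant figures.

(a) 2.98 kg; (b) 81.2 kg

(a) Volume: 230,000 US gal × 3.785 L/gal = 870,550 L.
(a) [OCl⁻]/[HOCl] = 10^(pH − pKa) = 10^(7.06 − 7.51) = 0.3548; fraction as HOCl = 1/(1 + 0.3548) = 0.7381.
(a) Free chlorine required for 2.34 ppm HOCl: 2.34 / 0.7381 = 3.17 ppm.
(a) FC to add: 3.17 − 0.7 = 2.47 mg/L as Cl₂.
(a) Cl₂ equivalent: 2.47 mg/L × 870,550 L = 2150 g.
(a) Product at 72.2% available Cl: 2150 / 0.722 = 2979 g.

(b) Hardness to add: (225 − 131) = 94 mg/L as CaCO₃ × 779,000 L = 73,230 g as CaCO₃.
(b) Moles of Ca²⁺ (1 mol Ca²⁺ ≡ 1 mol CaCO₃): 73,230 / 100.1 g/mol = 731.5 mol.
(b) Mass of CaCl₂: 731.5 × 111 = 81,200 g.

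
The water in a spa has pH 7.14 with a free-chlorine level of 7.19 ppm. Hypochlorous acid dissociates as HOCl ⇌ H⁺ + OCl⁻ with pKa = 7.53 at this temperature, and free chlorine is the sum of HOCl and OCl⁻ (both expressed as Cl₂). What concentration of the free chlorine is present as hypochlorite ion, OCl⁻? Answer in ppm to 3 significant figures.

[OCl⁻]/[HOCl] = 10^(pH − pKa) = 10^(7.14 − 7.53) = 10^-0.39 = 0.4074.
Fraction as HOCl = 1 / (1 + 0.4074) = 0.7105.
OCl⁻ = (1 − 0.7105) × 7.19 ppm = 2.081 ppm.

2.08 ppm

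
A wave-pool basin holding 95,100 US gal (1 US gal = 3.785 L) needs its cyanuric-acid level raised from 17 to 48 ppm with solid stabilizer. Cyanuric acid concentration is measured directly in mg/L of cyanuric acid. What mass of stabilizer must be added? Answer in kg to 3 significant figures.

Volume: 95,100 US gal × 3.785 L/gal = 359,954 L.
CYA to add: (48 − 17) = 31 mg/L × 359,954 L = 11,160 g cyanuric acid.

11.2 kg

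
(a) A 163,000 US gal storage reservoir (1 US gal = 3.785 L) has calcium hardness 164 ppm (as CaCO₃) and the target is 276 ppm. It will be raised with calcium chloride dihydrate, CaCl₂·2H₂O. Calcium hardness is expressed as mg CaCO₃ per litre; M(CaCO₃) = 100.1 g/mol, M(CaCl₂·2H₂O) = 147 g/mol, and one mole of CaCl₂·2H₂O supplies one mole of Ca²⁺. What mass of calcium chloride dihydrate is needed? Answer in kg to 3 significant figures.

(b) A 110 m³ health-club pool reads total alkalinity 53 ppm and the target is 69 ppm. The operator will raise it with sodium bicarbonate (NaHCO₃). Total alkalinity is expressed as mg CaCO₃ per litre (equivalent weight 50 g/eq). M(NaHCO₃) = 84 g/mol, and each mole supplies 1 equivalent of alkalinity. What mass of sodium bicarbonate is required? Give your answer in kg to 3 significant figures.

(a) 101 kg; (b) 2.96 kg

(a) Volume: 163,000 US gal × 3.785 L/gal = 616,955 L.
(a) Hardness to add: (276 − 164) = 112 mg/L as CaCO₃ × 616,955 L = 69,100 g as CaCO₃.
(a) Moles of Ca²⁺ (1 mol Ca²⁺ ≡ 1 mol CaCO₃): 69,100 / 100.1 g/mol = 690.3 mol.
(a) Mass of CaCl₂·2H₂O: 690.3 × 147 = 101,500 g.

(b) Volume: 110 m³ = 110,000 L.
(b) Alkalinity to add: (69 − 53) = 16 mg/L as CaCO₃ × 110,000 L = 1760 g as CaCO₃.
(b) Equivalents: 1760 g ÷ 50 g/eq = 35.2 eq.
(b) NaHCO₃ supplies 1 eq per mole → 35.2 mol.
(b) Mass: 35.2 mol × 84 g/mol = 2957 g.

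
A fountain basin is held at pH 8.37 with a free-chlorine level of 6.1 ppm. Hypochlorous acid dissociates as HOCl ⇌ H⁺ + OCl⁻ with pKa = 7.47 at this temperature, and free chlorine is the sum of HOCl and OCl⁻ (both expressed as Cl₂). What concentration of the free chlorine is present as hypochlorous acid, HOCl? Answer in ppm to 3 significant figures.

[OCl⁻]/[HOCl] = 10^(pH − pKa) = 10^(8.37 − 7.47) = 10^0.90 = 7.943.
Fraction as HOCl = 1 / (1 + 7.943) = 0.1118.
HOCl = 0.1118 × 6.1 ppm = 0.6821 ppm.

0.682 ppm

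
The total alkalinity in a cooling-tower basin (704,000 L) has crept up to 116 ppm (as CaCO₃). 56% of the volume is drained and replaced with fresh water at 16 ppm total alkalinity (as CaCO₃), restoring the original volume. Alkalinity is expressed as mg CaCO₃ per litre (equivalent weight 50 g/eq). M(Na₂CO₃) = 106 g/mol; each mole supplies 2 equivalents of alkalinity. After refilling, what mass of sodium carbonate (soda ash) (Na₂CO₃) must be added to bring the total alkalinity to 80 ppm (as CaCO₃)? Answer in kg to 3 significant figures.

After draining 56% and refilling: 116 × 0.44 + 16 × 0.56 = 60 ppm.
Deficit to target: 80 − 60 = 20 mg/L.
As CaCO₃: 20 mg/L × 704,000 L = 14,080 g; ÷ 50 g/eq ÷ 2 = 140.8 mol Na₂CO₃.
Mass: 140.8 × 106 = 14,920 g.

14.9 kg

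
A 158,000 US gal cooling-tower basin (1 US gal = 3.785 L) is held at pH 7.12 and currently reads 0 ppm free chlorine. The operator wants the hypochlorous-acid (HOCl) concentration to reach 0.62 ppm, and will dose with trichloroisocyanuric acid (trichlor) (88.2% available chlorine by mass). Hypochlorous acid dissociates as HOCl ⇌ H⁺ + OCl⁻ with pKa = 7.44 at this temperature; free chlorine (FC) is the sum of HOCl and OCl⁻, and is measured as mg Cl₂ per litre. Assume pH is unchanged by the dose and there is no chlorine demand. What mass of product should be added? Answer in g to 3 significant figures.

622 g

Volume: 158,000 US gal × 3.785 L/gal = 598,030 L.
[OCl⁻]/[HOCl] = 10^(pH − pKa) = 10^(7.12 − 7.44) = 0.4786; fraction as HOCl = 1/(1 + 0.4786) = 0.6763.
Free chlorine required for 0.62 ppm HOCl: 0.62 / 0.6763 = 0.9168 ppm.
FC to add: 0.9168 − 0 = 0.9168 mg/L as Cl₂.
Cl₂ equivalent: 0.9168 mg/L × 598,030 L = 548.2 g.
Product at 88.2% available Cl: 548.2 / 0.882 = 621.6 g.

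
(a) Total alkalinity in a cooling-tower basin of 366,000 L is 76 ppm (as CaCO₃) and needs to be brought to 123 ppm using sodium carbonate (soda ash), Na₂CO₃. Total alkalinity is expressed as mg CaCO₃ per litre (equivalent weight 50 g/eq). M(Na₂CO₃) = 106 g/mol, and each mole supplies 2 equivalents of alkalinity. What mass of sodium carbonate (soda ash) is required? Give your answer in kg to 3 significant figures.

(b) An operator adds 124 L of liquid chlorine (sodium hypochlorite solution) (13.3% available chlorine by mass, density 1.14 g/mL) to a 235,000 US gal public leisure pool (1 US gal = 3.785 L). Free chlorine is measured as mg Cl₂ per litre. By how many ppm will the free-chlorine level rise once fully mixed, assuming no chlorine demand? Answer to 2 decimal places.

(a) Alkalinity to add: (123 − 76) = 47 mg/L as CaCO₃ × 366,000 L = 17,200 g as CaCO₃.
(a) Equivalents: 17,200 g ÷ 50 g/eq = 344 eq.
(a) Each mole of Na₂CO₃ supplies 2 eq, so 344 / 2 = 172 mol.
(a) Mass: 172 mol × 106 g/mol = 18,230 g.

(b) Volume: 235,000 US gal × 3.785 L/gal = 889,475 L.
(b) Mass of solution: 124 L × 1000 mL/L × 1.14 g/mL = 141,400 g.
(b) Available chlorine delivered: 141,400 g × 0.133 = 18,800 g as Cl₂.
(b) Concentration rise: 18,800 g / 889,475 L = 21.14 mg/L = 21.14 ppm.

(a) 18.2 kg; (b) 21.14 ppm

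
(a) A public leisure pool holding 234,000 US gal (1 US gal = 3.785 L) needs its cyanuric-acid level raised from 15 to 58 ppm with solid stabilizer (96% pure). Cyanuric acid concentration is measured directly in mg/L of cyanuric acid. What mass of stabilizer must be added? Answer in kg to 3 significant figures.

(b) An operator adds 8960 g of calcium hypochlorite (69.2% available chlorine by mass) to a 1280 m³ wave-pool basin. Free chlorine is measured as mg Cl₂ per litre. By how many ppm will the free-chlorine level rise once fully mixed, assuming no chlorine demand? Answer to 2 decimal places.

(a) Volume: 234,000 US gal × 3.785 L/gal = 885,690 L.
(a) CYA to add: (58 − 15) = 43 mg/L × 885,690 L = 38,080 g cyanuric acid.
(a) At 96% purity: 38,080 / 0.96 = 39,670 g product.

(b) Volume: 1280 m³ = 1,280,000 L.
(b) Available chlorine delivered: 8960 g × 0.692 = 6200 g as Cl₂.
(b) Concentration rise: 6200 g / 1,280,000 L = 4.844 mg/L = 4.84 ppm.

(a) 39.7 kg; (b) 4.84 ppm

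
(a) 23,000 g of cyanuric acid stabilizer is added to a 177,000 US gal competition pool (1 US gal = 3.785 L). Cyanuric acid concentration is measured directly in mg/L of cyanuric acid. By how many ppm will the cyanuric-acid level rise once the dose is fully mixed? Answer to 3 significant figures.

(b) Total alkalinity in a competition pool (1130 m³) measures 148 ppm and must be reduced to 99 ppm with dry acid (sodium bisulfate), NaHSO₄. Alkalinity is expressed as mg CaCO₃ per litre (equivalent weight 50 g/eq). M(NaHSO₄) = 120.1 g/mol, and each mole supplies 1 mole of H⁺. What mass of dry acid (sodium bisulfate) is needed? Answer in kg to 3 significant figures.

(a) 34.3 ppm; (b) 133 kg

(a) Volume: 177,000 US gal × 3.785 L/gal = 669,945 L.
(a) Rise: 23,000 g / 669,945 L × 1000 = 34.33 mg/L.

(b) Volume: 1130 m³ = 1,130,000 L.
(b) Alkalinity to neutralize: (148 − 99) = 49 mg/L as CaCO₃ × 1,130,000 L = 55,370 g as CaCO₃.
(b) Equivalents of H⁺ required: 55,370 ÷ 50 g/eq = 1107 eq = 1107 mol NaHSO₄.
(b) Mass of NaHSO₄: 1107 × 120.1 = 133,000 g.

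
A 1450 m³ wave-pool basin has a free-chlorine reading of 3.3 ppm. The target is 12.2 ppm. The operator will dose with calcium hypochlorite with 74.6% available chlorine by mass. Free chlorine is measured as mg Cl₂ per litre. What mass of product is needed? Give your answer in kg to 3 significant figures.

17.3 kg

Volume: 1450 m³ = 1,450,000 L.
Chlorine deficit: 12.2 − 3.3 = 8.9 ppm = 8.9 mg/L as Cl₂.
Cl₂ equivalent needed: 8.9 mg/L × 1,450,000 L = 12,900,000 mg = 12,900 g.
Product at 74.6% available chlorine: 12,900 / 0.746 = 17,300 g.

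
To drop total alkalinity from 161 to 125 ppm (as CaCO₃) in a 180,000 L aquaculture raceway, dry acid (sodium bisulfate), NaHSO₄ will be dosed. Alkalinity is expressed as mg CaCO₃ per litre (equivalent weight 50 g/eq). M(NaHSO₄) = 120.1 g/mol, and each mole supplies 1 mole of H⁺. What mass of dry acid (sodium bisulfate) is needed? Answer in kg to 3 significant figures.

Alkalinity to neutralize: (161 − 125) = 36 mg/L as CaCO₃ × 180,000 L = 6480 g as CaCO₃.
Equivalents of H⁺ required: 6480 ÷ 50 g/eq = 129.6 eq = 129.6 mol NaHSO₄.
Mass of NaHSO₄: 129.6 × 120.1 = 15,560 g.

15.6 kg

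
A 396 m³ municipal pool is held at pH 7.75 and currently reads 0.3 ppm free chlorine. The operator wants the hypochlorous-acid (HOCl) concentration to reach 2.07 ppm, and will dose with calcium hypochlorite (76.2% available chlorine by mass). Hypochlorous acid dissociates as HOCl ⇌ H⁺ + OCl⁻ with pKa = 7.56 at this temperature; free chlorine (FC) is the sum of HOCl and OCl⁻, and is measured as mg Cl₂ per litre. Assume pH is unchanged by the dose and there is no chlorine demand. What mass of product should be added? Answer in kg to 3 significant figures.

Volume: 396 m³ = 396,000 L.
[OCl⁻]/[HOCl] = 10^(pH − pKa) = 10^(7.75 − 7.56) = 1.549; fraction as HOCl = 1/(1 + 1.549) = 0.3923.
Free chlorine required for 2.07 ppm HOCl: 2.07 / 0.3923 = 5.276 ppm.
FC to add: 5.276 − 0.3 = 4.976 mg/L as Cl₂.
Cl₂ equivalent: 4.976 mg/L × 396,000 L = 1971 g.
Product at 76.2% available Cl: 1971 / 0.762 = 2586 g.

2.59 kg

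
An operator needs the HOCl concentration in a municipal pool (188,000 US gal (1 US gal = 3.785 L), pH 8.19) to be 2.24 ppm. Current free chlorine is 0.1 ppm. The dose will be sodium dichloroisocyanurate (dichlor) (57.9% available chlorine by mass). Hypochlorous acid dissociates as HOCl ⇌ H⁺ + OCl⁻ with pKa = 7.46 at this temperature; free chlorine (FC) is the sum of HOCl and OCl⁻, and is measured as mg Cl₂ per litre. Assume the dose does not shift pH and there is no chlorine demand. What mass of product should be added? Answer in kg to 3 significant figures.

17.4 kg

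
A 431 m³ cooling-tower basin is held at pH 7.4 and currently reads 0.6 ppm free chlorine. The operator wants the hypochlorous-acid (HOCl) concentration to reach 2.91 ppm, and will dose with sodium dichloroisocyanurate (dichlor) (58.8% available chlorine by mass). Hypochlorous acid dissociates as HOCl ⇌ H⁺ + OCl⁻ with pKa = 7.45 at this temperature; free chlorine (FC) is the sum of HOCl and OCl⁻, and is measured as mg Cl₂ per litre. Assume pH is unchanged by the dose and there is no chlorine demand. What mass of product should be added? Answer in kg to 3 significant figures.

3.59 kg

Volume: 431 m³ = 431,000 L.
[OCl⁻]/[HOCl] = 10^(pH − pKa) = 10^(7.4 − 7.45) = 0.8913; fraction as HOCl = 1/(1 + 0.8913) = 0.5288.
Free chlorine required for 2.91 ppm HOCl: 2.91 / 0.5288 = 5.504 ppm.
FC to add: 5.504 − 0.6 = 4.904 mg/L as Cl₂.
Cl₂ equivalent: 4.904 mg/L × 431,000 L = 2113 g.
Product at 58.8% available Cl: 2113 / 0.588 = 3594 g.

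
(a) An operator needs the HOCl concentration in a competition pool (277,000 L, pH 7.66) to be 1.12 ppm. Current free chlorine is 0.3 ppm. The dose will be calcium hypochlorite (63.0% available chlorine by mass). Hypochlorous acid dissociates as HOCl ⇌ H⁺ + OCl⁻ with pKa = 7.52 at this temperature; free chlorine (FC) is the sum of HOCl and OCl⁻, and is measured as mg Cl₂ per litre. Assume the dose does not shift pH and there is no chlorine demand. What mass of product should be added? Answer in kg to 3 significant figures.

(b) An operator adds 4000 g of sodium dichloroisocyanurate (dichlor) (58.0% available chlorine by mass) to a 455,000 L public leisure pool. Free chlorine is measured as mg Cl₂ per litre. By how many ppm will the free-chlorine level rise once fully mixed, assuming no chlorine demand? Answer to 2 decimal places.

(a) [OCl⁻]/[HOCl] = 10^(pH − pKa) = 10^(7.66 − 7.52) = 1.38; fraction as HOCl = 1/(1 + 1.38) = 0.4201.
(a) Free chlorine required for 1.12 ppm HOCl: 1.12 / 0.4201 = 2.666 ppm.
(a) FC to add: 2.666 − 0.3 = 2.366 mg/L as Cl₂.
(a) Cl₂ equivalent: 2.366 mg/L × 277,000 L = 655.4 g.
(a) Product at 63.0% available Cl: 655.4 / 0.63 = 1040 g.

(b) Available chlorine delivered: 4000 g × 0.58 = 2320 g as Cl₂.
(b) Concentration rise: 2320 g / 455,000 L = 5.099 mg/L = 5.10 ppm.

(a) 1.04 kg; (b) 5.10 ppm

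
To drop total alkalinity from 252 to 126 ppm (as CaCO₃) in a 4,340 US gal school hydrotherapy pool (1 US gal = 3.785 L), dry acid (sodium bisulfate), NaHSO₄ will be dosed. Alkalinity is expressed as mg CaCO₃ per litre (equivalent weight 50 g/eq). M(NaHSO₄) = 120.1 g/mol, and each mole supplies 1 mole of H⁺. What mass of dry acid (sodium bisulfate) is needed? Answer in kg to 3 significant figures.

Volume: 4,340 US gal × 3.785 L/gal = 16,427 L.
Alkalinity to neutralize: (252 − 126) = 126 mg/L as CaCO₃ × 16,427 L = 2070 g as CaCO₃.
Equivalents of H⁺ required: 2070 ÷ 50 g/eq = 41.4 eq = 41.4 mol NaHSO₄.
Mass of NaHSO₄: 41.4 × 120.1 = 4972 g.

4.97 kg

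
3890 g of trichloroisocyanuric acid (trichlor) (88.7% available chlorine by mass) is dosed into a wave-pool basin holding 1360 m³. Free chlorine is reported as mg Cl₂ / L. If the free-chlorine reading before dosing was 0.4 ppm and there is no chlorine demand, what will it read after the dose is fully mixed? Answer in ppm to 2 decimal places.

2.94 ppm

Volume: 1360 m³ = 1,360,000 L.
Available chlorine delivered: 3890 g × 0.887 = 3450 g as Cl₂.
Concentration rise: 3450 g / 1,360,000 L = 2.537 mg/L = 2.54 ppm.
Final FC: 0.4 + 2.54 = 2.94 ppm.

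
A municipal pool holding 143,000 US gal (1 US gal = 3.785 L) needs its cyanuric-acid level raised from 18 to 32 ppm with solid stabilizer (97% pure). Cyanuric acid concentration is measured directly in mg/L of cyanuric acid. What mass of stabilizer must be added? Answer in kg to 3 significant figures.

7.81 kg

Volume: 143,000 US gal × 3.785 L/gal = 541,255 L.
CYA to add: (32 − 18) = 14 mg/L × 541,255 L = 7578 g cyanuric acid.
At 97% purity: 7578 / 0.97 = 7812 g product.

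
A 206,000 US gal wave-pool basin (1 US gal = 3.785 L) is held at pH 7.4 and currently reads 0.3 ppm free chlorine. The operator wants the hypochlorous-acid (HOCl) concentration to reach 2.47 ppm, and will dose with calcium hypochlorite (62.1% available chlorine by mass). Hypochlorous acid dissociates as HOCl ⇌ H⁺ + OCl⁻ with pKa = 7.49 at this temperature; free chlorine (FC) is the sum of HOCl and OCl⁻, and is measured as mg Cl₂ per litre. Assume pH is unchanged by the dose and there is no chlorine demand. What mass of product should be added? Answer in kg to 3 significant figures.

5.25 kg

Volume: 206,000 US gal × 3.785 L/gal = 779,710 L.
[OCl⁻]/[HOCl] = 10^(pH − pKa) = 10^(7.4 − 7.49) = 0.8128; fraction as HOCl = 1/(1 + 0.8128) = 0.5516.
Free chlorine required for 2.47 ppm HOCl: 2.47 / 0.5516 = 4.478 ppm.
FC to add: 4.478 − 0.3 = 4.178 mg/L as Cl₂.
Cl₂ equivalent: 4.178 mg/L × 779,710 L = 3257 g.
Product at 62.1% available Cl: 3257 / 0.621 = 5245 g.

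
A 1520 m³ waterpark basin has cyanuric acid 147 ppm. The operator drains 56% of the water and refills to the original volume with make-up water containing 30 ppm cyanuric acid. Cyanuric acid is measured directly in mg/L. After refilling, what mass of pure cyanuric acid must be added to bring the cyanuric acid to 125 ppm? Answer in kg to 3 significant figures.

Volume: 1520 m³ = 1,520,000 L.
After draining 56% and refilling: 147 × 0.44 + 30 × 0.56 = 81.48 ppm.
Deficit to target: 125 − 81.48 = 43.52 mg/L.
Mass: 43.52 mg/L × 1,520,000 L = 66,150 g cyanuric acid.

66.2 kg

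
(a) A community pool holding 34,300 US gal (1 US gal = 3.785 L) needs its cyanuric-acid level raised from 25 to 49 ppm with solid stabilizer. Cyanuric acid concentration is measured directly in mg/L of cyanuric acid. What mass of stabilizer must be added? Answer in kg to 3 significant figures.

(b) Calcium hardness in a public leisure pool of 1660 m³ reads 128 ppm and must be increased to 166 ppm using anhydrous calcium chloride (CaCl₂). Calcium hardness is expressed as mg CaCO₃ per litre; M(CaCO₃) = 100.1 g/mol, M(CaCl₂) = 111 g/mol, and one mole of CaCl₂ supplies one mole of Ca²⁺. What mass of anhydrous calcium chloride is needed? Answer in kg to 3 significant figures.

(a) 3.12 kg; (b) 69.9 kg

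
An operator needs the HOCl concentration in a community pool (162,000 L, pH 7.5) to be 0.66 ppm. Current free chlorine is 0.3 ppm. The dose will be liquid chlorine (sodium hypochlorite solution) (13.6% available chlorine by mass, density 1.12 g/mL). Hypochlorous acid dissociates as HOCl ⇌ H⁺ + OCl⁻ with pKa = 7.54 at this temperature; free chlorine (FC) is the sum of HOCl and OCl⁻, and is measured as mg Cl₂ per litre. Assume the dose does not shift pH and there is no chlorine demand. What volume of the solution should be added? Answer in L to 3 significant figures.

[OCl⁻]/[HOCl] = 10^(pH − pKa) = 10^(7.5 − 7.54) = 0.912; fraction as HOCl = 1/(1 + 0.912) = 0.523.
Free chlorine required for 0.66 ppm HOCl: 0.66 / 0.523 = 1.262 ppm.
FC to add: 1.262 − 0.3 = 0.9619 mg/L as Cl₂.
Cl₂ equivalent: 0.9619 mg/L × 162,000 L = 155.8 g.
Product at 13.6% available Cl: 155.8 / 0.136 = 1146 g.
Volume: 1146 g ÷ 1.12 g/mL = 1023 mL.

1.02 L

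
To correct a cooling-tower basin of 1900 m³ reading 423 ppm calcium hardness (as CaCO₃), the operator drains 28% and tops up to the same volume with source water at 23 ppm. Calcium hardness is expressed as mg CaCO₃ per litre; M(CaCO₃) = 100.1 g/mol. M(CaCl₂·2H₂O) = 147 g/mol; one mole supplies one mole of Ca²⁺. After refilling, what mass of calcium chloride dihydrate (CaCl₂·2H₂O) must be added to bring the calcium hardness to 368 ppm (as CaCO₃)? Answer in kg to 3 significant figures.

Volume: 1900 m³ = 1,900,000 L.
After draining 28% and refilling: 423 × 0.72 + 23 × 0.28 = 311 ppm.
Deficit to target: 368 − 311 = 57 mg/L.
As CaCO₃: 57 mg/L × 1,900,000 L = 108,300 g; ÷ 100.1 = 1082 mol Ca²⁺.
Mass: 1082 × 147 = 159,000 g.

159 kg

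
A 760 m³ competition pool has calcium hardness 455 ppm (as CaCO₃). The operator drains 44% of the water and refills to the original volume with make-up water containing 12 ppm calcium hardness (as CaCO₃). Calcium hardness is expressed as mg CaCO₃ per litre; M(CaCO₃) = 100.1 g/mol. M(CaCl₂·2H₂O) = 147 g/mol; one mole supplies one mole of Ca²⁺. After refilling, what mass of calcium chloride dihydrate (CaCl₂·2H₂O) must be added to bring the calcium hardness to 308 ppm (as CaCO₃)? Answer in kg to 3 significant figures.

53.5 kg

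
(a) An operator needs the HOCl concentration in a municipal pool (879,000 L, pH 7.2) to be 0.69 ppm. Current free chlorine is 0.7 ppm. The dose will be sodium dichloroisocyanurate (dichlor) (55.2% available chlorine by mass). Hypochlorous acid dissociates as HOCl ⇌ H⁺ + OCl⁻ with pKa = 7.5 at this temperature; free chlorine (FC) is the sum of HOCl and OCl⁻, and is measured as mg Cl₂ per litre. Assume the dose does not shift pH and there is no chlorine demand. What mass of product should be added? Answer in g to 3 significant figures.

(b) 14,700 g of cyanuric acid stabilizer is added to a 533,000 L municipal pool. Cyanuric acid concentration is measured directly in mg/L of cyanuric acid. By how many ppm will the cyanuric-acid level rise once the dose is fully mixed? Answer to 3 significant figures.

(a) [OCl⁻]/[HOCl] = 10^(pH − pKa) = 10^(7.2 − 7.5) = 0.5012; fraction as HOCl = 1/(1 + 0.5012) = 0.6661.
(a) Free chlorine required for 0.69 ppm HOCl: 0.69 / 0.6661 = 1.036 ppm.
(a) FC to add: 1.036 − 0.7 = 0.3358 mg/L as Cl₂.
(a) Cl₂ equivalent: 0.3358 mg/L × 879,000 L = 295.2 g.
(a) Product at 55.2% available Cl: 295.2 / 0.552 = 534.8 g.

(b) Rise: 14,700 g / 533,000 L × 1000 = 27.58 mg/L.

(a) 535 g; (b) 27.6 ppm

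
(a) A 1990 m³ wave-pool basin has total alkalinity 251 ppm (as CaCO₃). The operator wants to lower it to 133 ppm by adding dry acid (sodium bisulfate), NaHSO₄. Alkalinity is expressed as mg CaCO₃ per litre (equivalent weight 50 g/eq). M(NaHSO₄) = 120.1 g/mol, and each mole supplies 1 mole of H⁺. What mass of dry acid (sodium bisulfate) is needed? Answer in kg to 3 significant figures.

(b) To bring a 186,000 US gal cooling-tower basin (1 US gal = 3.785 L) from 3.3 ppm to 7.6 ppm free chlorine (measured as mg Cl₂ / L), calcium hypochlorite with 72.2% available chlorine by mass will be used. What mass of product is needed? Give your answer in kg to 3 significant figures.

(a) Volume: 1990 m³ = 1,990,000 L.
(a) Alkalinity to neutralize: (251 − 133) = 118 mg/L as CaCO₃ × 1,990,000 L = 234,800 g as CaCO₃.
(a) Equivalents of H⁺ required: 234,800 ÷ 50 g/eq = 4696 eq = 4696 mol NaHSO₄.
(a) Mass of NaHSO₄: 4696 × 120.1 = 564,000 g.

(b) Volume: 186,000 US gal × 3.785 L/gal = 704,010 L.
(b) Chlorine deficit: 7.6 − 3.3 = 4.3 ppm = 4.3 mg/L as Cl₂.
(b) Cl₂ equivalent needed: 4.3 mg/L × 704,010 L = 3,027,000 mg = 3027 g.
(b) Product at 72.2% available chlorine: 3027 / 0.722 = 4193 g.

(a) 564 kg; (b) 4.19 kg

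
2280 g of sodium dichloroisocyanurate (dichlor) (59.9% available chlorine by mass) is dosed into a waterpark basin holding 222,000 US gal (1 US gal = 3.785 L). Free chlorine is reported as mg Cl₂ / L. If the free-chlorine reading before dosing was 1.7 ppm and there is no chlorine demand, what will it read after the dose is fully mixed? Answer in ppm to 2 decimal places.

Volume: 222,000 US gal × 3.785 L/gal = 840,270 L.
Available chlorine delivered: 2280 g × 0.599 = 1366 g as Cl₂.
Concentration rise: 1366 g / 840,270 L = 1.625 mg/L = 1.63 ppm.
Final FC: 1.7 + 1.63 = 3.33 ppm.

3.33 ppm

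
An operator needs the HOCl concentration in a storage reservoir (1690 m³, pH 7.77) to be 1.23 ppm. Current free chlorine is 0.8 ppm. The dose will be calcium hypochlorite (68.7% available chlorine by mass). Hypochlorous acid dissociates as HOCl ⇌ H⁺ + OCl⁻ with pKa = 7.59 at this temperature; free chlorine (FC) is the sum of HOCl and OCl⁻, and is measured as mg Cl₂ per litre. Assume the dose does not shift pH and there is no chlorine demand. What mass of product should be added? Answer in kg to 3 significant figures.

Volume: 1690 m³ = 1,690,000 L.
[OCl⁻]/[HOCl] = 10^(pH − pKa) = 10^(7.77 − 7.59) = 1.514; fraction as HOCl = 1/(1 + 1.514) = 0.3978.
Free chlorine required for 1.23 ppm HOCl: 1.23 / 0.3978 = 3.092 ppm.
FC to add: 3.092 − 0.8 = 2.292 mg/L as Cl₂.
Cl₂ equivalent: 2.292 mg/L × 1,690,000 L = 3873 g.
Product at 68.7% available Cl: 3873 / 0.687 = 5637 g.

5.64 kg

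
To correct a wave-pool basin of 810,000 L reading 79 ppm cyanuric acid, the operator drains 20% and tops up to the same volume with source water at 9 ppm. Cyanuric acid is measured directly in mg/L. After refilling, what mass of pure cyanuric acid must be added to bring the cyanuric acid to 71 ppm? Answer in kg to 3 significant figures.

4.86 kg

After draining 20% and refilling: 79 × 0.80 + 9 × 0.20 = 65 ppm.
Deficit to target: 71 − 65 = 6 mg/L.
Mass: 6 mg/L × 810,000 L = 4860 g cyanuric acid.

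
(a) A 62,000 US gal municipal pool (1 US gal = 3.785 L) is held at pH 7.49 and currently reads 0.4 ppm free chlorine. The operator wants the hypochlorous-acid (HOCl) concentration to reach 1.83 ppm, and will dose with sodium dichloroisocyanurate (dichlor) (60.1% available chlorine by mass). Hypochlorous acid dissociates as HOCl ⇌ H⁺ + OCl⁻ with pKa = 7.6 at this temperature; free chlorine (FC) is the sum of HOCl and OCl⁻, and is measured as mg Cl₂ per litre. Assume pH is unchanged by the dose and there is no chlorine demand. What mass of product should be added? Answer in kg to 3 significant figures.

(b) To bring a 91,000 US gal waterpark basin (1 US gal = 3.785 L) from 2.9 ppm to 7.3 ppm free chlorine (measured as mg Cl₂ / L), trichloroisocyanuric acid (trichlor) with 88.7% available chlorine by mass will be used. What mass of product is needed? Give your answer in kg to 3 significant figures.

(a) 1.11 kg; (b) 1.71 kg

(a) Volume: 62,000 US gal × 3.785 L/gal = 234,670 L.
(a) [OCl⁻]/[HOCl] = 10^(pH − pKa) = 10^(7.49 − 7.6) = 0.7762; fraction as HOCl = 1/(1 + 0.7762) = 0.563.
(a) Free chlorine required for 1.83 ppm HOCl: 1.83 / 0.563 = 3.251 ppm.
(a) FC to add: 3.251 − 0.4 = 2.851 mg/L as Cl₂.
(a) Cl₂ equivalent: 2.851 mg/L × 234,670 L = 668.9 g.
(a) Product at 60.1% available Cl: 668.9 / 0.601 = 1113 g.

(b) Volume: 91,000 US gal × 3.785 L/gal = 344,435 L.
(b) Chlorine deficit: 7.3 − 2.9 = 4.4 ppm = 4.4 mg/L as Cl₂.
(b) Cl₂ equivalent needed: 4.4 mg/L × 344,435 L = 1,516,000 mg = 1516 g.
(b) Product at 88.7% available chlorine: 1516 / 0.887 = 1709 g.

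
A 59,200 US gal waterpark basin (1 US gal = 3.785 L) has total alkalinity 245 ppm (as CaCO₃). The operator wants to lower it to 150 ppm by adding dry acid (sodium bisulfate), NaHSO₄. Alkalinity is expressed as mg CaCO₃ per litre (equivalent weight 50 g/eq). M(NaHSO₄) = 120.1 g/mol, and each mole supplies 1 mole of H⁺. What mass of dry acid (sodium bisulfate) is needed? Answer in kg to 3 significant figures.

51.1 kg

Volume: 59,200 US gal × 3.785 L/gal = 224,072 L.
Alkalinity to neutralize: (245 − 150) = 95 mg/L as CaCO₃ × 224,072 L = 21,290 g as CaCO₃.
Equivalents of H⁺ required: 21,290 ÷ 50 g/eq = 425.7 eq = 425.7 mol NaHSO₄.
Mass of NaHSO₄: 425.7 × 120.1 = 51,130 g.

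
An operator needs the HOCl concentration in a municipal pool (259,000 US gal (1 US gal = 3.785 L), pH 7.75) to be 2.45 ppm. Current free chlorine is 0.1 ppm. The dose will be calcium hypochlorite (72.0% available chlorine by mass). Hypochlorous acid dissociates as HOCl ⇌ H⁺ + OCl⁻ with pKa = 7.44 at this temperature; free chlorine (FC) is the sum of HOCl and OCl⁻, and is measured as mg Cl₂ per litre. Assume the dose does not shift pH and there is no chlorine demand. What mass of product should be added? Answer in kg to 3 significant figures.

10.0 kg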